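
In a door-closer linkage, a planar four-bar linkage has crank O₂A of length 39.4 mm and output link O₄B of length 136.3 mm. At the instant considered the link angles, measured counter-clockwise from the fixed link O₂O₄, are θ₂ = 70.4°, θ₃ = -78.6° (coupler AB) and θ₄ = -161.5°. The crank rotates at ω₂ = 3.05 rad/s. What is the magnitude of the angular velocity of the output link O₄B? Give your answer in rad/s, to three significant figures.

ω₂ = 3.05 rad/s
Differentiating the loop-closure r₂e^{iθ₂}+r₃e^{iθ₃}=r₁+r₄e^{iθ₄} gives r₂ω₂e^{iθ₂}+r₃ω₃e^{iθ₃}=r₄ω₄e^{iθ₄}.
Eliminating the other unknown: ω₄ = r₂ω₂ sin(θ₂−θ₃) / [r₄ sin(θ₄−θ₃)].
Numerator sine = +0.51504; denominator sine = -0.99233.
Result = 0.0394·3.05·(+0.51504) / (0.1363·(-0.99233)) = -0.4576 rad/s; magnitude 0.4576 rad/s.

0.458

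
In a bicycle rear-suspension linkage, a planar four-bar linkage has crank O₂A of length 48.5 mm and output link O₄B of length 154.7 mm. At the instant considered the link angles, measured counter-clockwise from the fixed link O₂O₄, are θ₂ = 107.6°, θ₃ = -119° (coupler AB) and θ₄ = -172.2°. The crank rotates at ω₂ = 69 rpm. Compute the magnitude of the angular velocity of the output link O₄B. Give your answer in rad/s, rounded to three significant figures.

ω₂ = 7.226 rad/s (from 69 rpm).
Differentiating the loop-closure r₂e^{iθ₂}+r₃e^{iθ₃}=r₁+r₄e^{iθ₄} gives r₂ω₂e^{iθ₂}+r₃ω₃e^{iθ₃}=r₄ω₄e^{iθ₄}.
Eliminating the other unknown: ω₄ = r₂ω₂ sin(θ₂−θ₃) / [r₄ sin(θ₄−θ₃)].
Numerator sine = -0.72657; denominator sine = -0.80073.
Result = 0.0485·7.226·(-0.72657) / (0.1547·(-0.80073)) = +2.0555 rad/s; magnitude 2.0555 rad/s.

2.06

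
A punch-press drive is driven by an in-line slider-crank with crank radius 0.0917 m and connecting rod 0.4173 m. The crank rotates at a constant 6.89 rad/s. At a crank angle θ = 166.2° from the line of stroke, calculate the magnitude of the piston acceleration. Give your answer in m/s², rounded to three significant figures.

ω = 6.89 rad/s
x(θ) = r cosθ + √(L² − r² sin²θ); with ω constant, a = ω²·d²x/dθ².
d²x/dθ² = −r cosθ − r²(cos2θ)/√u − r⁴ sin²2θ/(4u^{3/2}),  u = L² − r² sin²θ = 0.173661 m².
Substituting r = 0.0917 m, L = 0.4173 m, θ = 166.2°: d²x/dθ² = +0.071118 m.
a = ω²·d²x/dθ² = (6.89)²·(+0.071118) = +3.3761 m/s²;  |a| = 3.3761 m/s².

3.38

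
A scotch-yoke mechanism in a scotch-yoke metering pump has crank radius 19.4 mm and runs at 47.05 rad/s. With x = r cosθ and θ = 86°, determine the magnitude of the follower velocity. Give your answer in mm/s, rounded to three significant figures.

911

ω = 47.05 rad/s
x = r cosθ ⇒ ẋ = −rω sinθ.
|v| = rω|sinθ| = 0.0194·47.05·|sin 86°| = 0.91055 m/s = 910.55 mm/s.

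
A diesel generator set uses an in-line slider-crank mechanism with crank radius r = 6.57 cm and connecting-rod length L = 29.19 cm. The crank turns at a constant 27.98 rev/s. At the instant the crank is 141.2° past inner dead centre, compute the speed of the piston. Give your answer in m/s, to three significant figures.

ω = 2π·28 = 175.8 rad/s
For an in-line slider-crank, x = r cosθ + √(L² − r² sin²θ), so v = −rω sinθ·[1 + r cosθ/√(L² − r² sin²θ)].
With r = 0.0657 m, L = 0.2919 m, θ = 141.2°: √(L² − r² sin²θ) = 0.28898 m.
v = −0.0657·175.8·0.62660·[1 + 0.0657·-0.77934/0.28898] = -5.9551 m/s.
|v| = 5.9551 m/s.

5.96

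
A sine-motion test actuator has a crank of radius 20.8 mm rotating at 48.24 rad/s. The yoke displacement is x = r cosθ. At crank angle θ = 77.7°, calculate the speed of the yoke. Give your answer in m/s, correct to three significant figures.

ω = 48.24 rad/s
x = r cosθ ⇒ ẋ = −rω sinθ.
|v| = rω|sinθ| = 0.0208·48.24·|sin 77.7°| = 0.98036 m/s.

0.980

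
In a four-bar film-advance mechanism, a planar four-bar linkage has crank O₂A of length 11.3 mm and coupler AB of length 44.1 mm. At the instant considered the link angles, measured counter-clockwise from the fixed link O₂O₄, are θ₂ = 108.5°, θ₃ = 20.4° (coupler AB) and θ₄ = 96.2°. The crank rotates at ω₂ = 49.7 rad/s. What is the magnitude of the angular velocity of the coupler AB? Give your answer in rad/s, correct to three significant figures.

2.80

ω₂ = 49.7 rad/s
Differentiating the loop-closure r₂e^{iθ₂}+r₃e^{iθ₃}=r₁+r₄e^{iθ₄} gives r₂ω₂e^{iθ₂}+r₃ω₃e^{iθ₃}=r₄ω₄e^{iθ₄}.
Eliminating the other unknown: ω₃ = r₂ω₂ sin(θ₄−θ₂) / [r₃ sin(θ₃−θ₄)].
Numerator sine = -0.21303; denominator sine = -0.96945.
Result = 0.0113·49.7·(-0.21303) / (0.0441·(-0.96945)) = +2.7984 rad/s; magnitude 2.7984 rad/s.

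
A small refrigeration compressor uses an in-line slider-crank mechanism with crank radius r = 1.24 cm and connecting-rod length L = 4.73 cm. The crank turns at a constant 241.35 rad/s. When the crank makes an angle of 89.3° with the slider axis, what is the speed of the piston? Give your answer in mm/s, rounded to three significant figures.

3000

ω = 241.3 rad/s
For an in-line slider-crank, x = r cosθ + √(L² − r² sin²θ), so v = −rω sinθ·[1 + r cosθ/√(L² − r² sin²θ)].
With r = 0.0124 m, L = 0.0473 m, θ = 89.3°: √(L² − r² sin²θ) = 0.045646 m.
v = −0.0124·241.3·0.99993·[1 + 0.0124·0.01222/0.045646] = -3.0024 m/s.
|v| = 3.0024 m/s = 3002.4 mm/s.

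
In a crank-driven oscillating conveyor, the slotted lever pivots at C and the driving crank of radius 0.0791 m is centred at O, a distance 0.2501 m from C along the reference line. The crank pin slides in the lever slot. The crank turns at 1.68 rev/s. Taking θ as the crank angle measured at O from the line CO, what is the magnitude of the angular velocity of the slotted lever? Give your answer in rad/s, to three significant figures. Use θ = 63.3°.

ω = 10.56 rad/s (from 1.68 rev/s).
Crank pin A relative to C: A = (d + r cosθ, r sinθ); lever angle φ = atan2(r sinθ, d + r cosθ).
Differentiating tanφ: φ̇ = rω(d cosθ + r)/(d² + r² + 2dr cosθ).
d² + r² + 2dr cosθ = |CA|² = 0.0865845 m²;  d cosθ + r = +0.19147 m.
|ω_lever| = |0.0791·10.56·+0.19147| / 0.0865845 = 1.8464 rad/s.

1.85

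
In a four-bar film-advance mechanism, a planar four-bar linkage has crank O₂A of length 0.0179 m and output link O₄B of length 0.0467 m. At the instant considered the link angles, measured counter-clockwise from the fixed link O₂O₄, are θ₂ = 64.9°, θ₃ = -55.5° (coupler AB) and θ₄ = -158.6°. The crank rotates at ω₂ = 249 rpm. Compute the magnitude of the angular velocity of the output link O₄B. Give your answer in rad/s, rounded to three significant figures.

8.85

ω₂ = 26.08 rad/s (from 249 rpm).
Differentiating the loop-closure r₂e^{iθ₂}+r₃e^{iθ₃}=r₁+r₄e^{iθ₄} gives r₂ω₂e^{iθ₂}+r₃ω₃e^{iθ₃}=r₄ω₄e^{iθ₄}.
Eliminating the other unknown: ω₄ = r₂ω₂ sin(θ₂−θ₃) / [r₄ sin(θ₄−θ₃)].
Numerator sine = +0.86251; denominator sine = -0.97398.
Result = 0.0179·26.08·(+0.86251) / (0.0467·(-0.97398)) = -8.8508 rad/s; magnitude 8.8508 rad/s.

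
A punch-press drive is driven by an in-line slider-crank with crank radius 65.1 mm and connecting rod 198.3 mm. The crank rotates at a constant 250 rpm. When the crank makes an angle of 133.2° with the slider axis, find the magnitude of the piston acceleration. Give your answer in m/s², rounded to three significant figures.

31.1

ω = 2π·250/60 = 26.18 rad/s
x(θ) = r cosθ + √(L² − r² sin²θ); with ω constant, a = ω²·d²x/dθ².
d²x/dθ² = −r cosθ − r²(cos2θ)/√u − r⁴ sin²2θ/(4u^{3/2}),  u = L² − r² sin²θ = 0.0370708 m².
Substituting r = 0.0651 m, L = 0.1983 m, θ = 133.2°: d²x/dθ² = +0.04532 m.
a = ω²·d²x/dθ² = (26.18)²·(+0.04532) = +31.061 m/s²;  |a| = 31.061 m/s².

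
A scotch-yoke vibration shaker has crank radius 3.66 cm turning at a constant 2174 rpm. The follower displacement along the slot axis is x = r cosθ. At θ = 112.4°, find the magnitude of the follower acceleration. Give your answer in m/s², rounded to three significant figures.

ω = 227.7 rad/s (from 2174 rpm).
x = r cosθ ⇒ ẍ = −rω² cosθ (ω constant).
|a| = rω²|cosθ| = 0.0366·(227.7)²·|cos 112.4°| = 722.87 m/s².

723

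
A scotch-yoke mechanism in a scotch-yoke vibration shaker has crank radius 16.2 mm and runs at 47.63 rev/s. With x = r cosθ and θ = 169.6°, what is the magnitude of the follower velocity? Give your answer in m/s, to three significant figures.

0.875

ω = 299.3 rad/s (from 47.63 rev/s).
x = r cosθ ⇒ ẋ = −rω sinθ.
|v| = rω|sinθ| = 0.0162·299.3·|sin 169.6°| = 0.87518 m/s.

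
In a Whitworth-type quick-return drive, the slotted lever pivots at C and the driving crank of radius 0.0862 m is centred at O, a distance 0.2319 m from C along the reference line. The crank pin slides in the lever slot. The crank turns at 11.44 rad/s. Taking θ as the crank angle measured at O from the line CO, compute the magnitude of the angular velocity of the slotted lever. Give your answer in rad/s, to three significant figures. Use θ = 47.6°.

ω = 11.44 rad/s
Crank pin A relative to C: A = (d + r cosθ, r sinθ); lever angle φ = atan2(r sinθ, d + r cosθ).
Differentiating tanφ: φ̇ = rω(d cosθ + r)/(d² + r² + 2dr cosθ).
d² + r² + 2dr cosθ = |CA|² = 0.0881664 m²;  d cosθ + r = +0.24257 m.
|ω_lever| = |0.0862·11.44·+0.24257| / 0.0881664 = 2.7131 rad/s.

2.71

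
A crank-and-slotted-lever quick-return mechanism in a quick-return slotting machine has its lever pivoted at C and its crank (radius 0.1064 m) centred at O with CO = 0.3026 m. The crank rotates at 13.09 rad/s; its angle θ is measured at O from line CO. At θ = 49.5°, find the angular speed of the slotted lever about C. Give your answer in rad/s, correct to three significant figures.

2.92

ω = 13.09 rad/s
Crank pin A relative to C: A = (d + r cosθ, r sinθ); lever angle φ = atan2(r sinθ, d + r cosθ).
Differentiating tanφ: φ̇ = rω(d cosθ + r)/(d² + r² + 2dr cosθ).
d² + r² + 2dr cosθ = |CA|² = 0.144708 m²;  d cosθ + r = +0.30292 m.
|ω_lever| = |0.1064·13.09·+0.30292| / 0.144708 = 2.9156 rad/s.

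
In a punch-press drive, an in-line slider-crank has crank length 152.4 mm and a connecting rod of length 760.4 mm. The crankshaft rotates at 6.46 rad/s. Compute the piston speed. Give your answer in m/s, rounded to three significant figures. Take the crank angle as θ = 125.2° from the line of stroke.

ω = 6.46 rad/s
For an in-line slider-crank, x = r cosθ + √(L² − r² sin²θ), so v = −rω sinθ·[1 + r cosθ/√(L² − r² sin²θ)].
With r = 0.1524 m, L = 0.7604 m, θ = 125.2°: √(L² − r² sin²θ) = 0.75013 m.
v = −0.1524·6.46·0.81714·[1 + 0.1524·-0.57643/0.75013] = -0.71027 m/s.
|v| = 0.71027 m/s.

0.710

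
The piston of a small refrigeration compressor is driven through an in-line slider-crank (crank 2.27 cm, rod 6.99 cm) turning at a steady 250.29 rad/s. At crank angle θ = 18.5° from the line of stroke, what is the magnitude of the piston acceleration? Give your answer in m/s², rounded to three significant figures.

1720

ω = 250.3 rad/s
x(θ) = r cosθ + √(L² − r² sin²θ); with ω constant, a = ω²·d²x/dθ².
d²x/dθ² = −r cosθ − r²(cos2θ)/√u − r⁴ sin²2θ/(4u^{3/2}),  u = L² − r² sin²θ = 0.00483413 m².
Substituting r = 0.0227 m, L = 0.0699 m, θ = 18.5°: d²x/dθ² = -0.027517 m.
a = ω²·d²x/dθ² = (250.3)²·(-0.027517) = -1723.8 m/s²;  |a| = 1723.8 m/s².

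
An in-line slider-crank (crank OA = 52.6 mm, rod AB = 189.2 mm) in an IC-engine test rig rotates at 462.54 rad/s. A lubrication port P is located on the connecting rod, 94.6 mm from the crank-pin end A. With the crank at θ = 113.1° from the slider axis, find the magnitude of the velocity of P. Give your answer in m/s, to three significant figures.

21.6

ω = 462.5 rad/s.  Crank-pin speed |V_A| = rω = 24.33 m/s, perpendicular to OA.
Rod angle: sinφ = −(r/L) sinθ ⇒ φ = -14.816°; ω_rod = −rω cosθ/√(L²−r²sin²θ) = +52.187 rad/s.
V_P = V_A + ω_rod × AP, with AP = 0.0946 m along the rod.
Components: V_Px = −rω sinθ − a·ω_rod·sinφ = -21.116 m/s;  V_Py = rω cosθ + a·ω_rod·cosφ = -4.7727 m/s.
|V_P| = √(V_Px² + V_Py²) = 21.649 m/s.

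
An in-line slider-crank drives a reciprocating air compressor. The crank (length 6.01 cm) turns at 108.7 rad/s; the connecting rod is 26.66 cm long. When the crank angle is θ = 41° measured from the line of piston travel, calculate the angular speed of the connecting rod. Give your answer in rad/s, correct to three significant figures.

18.7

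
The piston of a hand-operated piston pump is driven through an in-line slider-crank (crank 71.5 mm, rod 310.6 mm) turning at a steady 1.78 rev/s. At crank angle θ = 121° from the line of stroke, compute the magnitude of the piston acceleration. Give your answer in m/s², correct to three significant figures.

5.57

ω = 2π·1.78 = 11.18 rad/s
x(θ) = r cosθ + √(L² − r² sin²θ); with ω constant, a = ω²·d²x/dθ².
d²x/dθ² = −r cosθ − r²(cos2θ)/√u − r⁴ sin²2θ/(4u^{3/2}),  u = L² − r² sin²θ = 0.0927162 m².
Substituting r = 0.0715 m, L = 0.3106 m, θ = 121°: d²x/dθ² = +0.044527 m.
a = ω²·d²x/dθ² = (11.18)²·(+0.044527) = +5.5696 m/s²;  |a| = 5.5696 m/s².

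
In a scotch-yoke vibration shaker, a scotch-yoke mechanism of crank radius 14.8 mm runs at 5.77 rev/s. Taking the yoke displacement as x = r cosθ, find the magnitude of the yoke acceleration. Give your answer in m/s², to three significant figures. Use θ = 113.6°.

ω = 36.25 rad/s (from 5.77 rev/s).
x = r cosθ ⇒ ẍ = −rω² cosθ (ω constant).
|a| = rω²|cosθ| = 0.0148·(36.25)²·|cos 113.6°| = 7.7877 m/s².

7.79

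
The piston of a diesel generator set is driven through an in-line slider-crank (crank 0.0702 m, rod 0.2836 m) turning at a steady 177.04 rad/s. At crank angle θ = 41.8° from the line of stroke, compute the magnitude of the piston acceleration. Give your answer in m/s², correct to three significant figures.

ω = 177 rad/s
x(θ) = r cosθ + √(L² − r² sin²θ); with ω constant, a = ω²·d²x/dθ².
d²x/dθ² = −r cosθ − r²(cos2θ)/√u − r⁴ sin²2θ/(4u^{3/2}),  u = L² − r² sin²θ = 0.0782396 m².
Substituting r = 0.0702 m, L = 0.2836 m, θ = 41.8°: d²x/dθ² = -0.05457 m.
a = ω²·d²x/dθ² = (177)²·(-0.05457) = -1710.4 m/s²;  |a| = 1710.4 m/s².

1710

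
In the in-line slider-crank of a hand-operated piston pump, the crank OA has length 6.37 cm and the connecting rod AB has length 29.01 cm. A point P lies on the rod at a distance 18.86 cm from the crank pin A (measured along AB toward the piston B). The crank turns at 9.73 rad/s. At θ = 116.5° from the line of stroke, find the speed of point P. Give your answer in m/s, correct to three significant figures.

0.528

ω = 9.73 rad/s.  Crank-pin speed |V_A| = rω = 0.6198 m/s, perpendicular to OA.
Rod angle: sinφ = −(r/L) sinθ ⇒ φ = -11.333°; ω_rod = −rω cosθ/√(L²−r²sin²θ) = +0.97226 rad/s.
V_P = V_A + ω_rod × AP, with AP = 0.1886 m along the rod.
Components: V_Px = −rω sinθ − a·ω_rod·sinφ = -0.51865 m/s;  V_Py = rω cosθ + a·ω_rod·cosφ = -0.09676 m/s.
|V_P| = √(V_Px² + V_Py²) = 0.5276 m/s.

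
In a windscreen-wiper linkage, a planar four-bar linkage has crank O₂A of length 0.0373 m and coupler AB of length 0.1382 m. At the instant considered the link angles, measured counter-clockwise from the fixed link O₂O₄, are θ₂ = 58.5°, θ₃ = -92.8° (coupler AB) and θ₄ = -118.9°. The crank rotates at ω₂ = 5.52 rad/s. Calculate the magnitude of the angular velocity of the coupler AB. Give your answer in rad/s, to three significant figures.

0.154

ω₂ = 5.52 rad/s
Differentiating the loop-closure r₂e^{iθ₂}+r₃e^{iθ₃}=r₁+r₄e^{iθ₄} gives r₂ω₂e^{iθ₂}+r₃ω₃e^{iθ₃}=r₄ω₄e^{iθ₄}.
Eliminating the other unknown: ω₃ = r₂ω₂ sin(θ₄−θ₂) / [r₃ sin(θ₃−θ₄)].
Numerator sine = -0.04536; denominator sine = +0.43994.
Result = 0.0373·5.52·(-0.04536) / (0.1382·(+0.43994)) = -0.15362 rad/s; magnitude 0.15362 rad/s.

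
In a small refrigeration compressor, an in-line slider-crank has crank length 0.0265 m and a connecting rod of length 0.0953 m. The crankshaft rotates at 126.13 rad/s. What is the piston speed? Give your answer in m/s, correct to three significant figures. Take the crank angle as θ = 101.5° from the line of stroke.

3.09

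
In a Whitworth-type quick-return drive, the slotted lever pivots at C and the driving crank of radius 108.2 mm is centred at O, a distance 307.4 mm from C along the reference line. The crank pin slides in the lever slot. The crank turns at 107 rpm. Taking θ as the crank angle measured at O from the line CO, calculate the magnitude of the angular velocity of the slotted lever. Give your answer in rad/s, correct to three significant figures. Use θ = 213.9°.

3.49

ω = 11.21 rad/s (from 107 rpm).
Crank pin A relative to C: A = (d + r cosθ, r sinθ); lever angle φ = atan2(r sinθ, d + r cosθ).
Differentiating tanφ: φ̇ = rω(d cosθ + r)/(d² + r² + 2dr cosθ).
d² + r² + 2dr cosθ = |CA|² = 0.0509885 m²;  d cosθ + r = -0.14695 m.
|ω_lever| = |0.1082·11.21·-0.14695| / 0.0509885 = 3.494 rad/s.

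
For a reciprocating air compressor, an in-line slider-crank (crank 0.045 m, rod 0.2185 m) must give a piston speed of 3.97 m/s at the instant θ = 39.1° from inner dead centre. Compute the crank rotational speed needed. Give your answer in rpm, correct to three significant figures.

For an in-line slider-crank, |v_piston| = rω|sinθ|·[1 + r cosθ/√(L² − r² sin²θ)].
With r = 0.045 m, L = 0.2185 m, θ = 39.1°: the bracketed kinematic factor |dx/dθ| = 0.032955 m.
ω = v/|dx/dθ| = 3.97/0.032955 = 120.47 rad/s.
N = 60ω/(2π) = 1150.4 rpm.

1150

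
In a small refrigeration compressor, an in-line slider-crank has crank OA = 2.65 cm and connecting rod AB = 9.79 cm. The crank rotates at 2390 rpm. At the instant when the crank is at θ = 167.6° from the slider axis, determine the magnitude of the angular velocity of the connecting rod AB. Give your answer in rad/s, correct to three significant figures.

ω = 250.3 rad/s (converted from 2390 rpm).
The rod makes angle φ with the slider axis where L sinφ = r sinθ; differentiating, L cosφ·φ̇ = r ω cosθ.
L cosφ = √(L² − r² sin²θ) = 0.097734 m.
|ω_rod| = r ω |cosθ| / √(L² − r² sin²θ) = 0.0265·250.3·0.97667/0.097734 = 66.279 rad/s.

66.3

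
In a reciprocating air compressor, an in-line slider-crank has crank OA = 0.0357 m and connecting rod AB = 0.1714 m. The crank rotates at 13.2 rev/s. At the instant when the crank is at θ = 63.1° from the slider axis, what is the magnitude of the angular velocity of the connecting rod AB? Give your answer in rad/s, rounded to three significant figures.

ω = 82.94 rad/s (converted from 13.2 rev/s).
The rod makes angle φ with the slider axis where L sinφ = r sinθ; differentiating, L cosφ·φ̇ = r ω cosθ.
L cosφ = √(L² − r² sin²θ) = 0.16842 m.
|ω_rod| = r ω |cosθ| / √(L² − r² sin²θ) = 0.0357·82.94·0.45243/0.16842 = 7.9541 rad/s.

7.95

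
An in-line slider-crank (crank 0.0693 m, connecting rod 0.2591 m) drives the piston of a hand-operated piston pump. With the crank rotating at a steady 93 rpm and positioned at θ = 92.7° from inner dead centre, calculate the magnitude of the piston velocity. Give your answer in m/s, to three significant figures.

0.665

ω = 2π·93/60 = 9.739 rad/s
For an in-line slider-crank, x = r cosθ + √(L² − r² sin²θ), so v = −rω sinθ·[1 + r cosθ/√(L² − r² sin²θ)].
With r = 0.0693 m, L = 0.2591 m, θ = 92.7°: √(L² − r² sin²θ) = 0.24968 m.
v = −0.0693·9.739·0.99889·[1 + 0.0693·-0.04711/0.24968] = -0.66534 m/s.
|v| = 0.66534 m/s.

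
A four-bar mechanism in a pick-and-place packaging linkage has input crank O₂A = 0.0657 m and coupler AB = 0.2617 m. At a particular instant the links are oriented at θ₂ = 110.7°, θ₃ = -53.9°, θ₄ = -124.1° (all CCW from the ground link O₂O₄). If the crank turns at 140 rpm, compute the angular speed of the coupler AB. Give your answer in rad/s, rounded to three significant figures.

3.20

ω₂ = 14.66 rad/s (from 140 rpm).
Differentiating the loop-closure r₂e^{iθ₂}+r₃e^{iθ₃}=r₁+r₄e^{iθ₄} gives r₂ω₂e^{iθ₂}+r₃ω₃e^{iθ₃}=r₄ω₄e^{iθ₄}.
Eliminating the other unknown: ω₃ = r₂ω₂ sin(θ₄−θ₂) / [r₃ sin(θ₃−θ₄)].
Numerator sine = +0.81714; denominator sine = +0.94088.
Result = 0.0657·14.66·(+0.81714) / (0.2617·(+0.94088)) = +3.1966 rad/s; magnitude 3.1966 rad/s.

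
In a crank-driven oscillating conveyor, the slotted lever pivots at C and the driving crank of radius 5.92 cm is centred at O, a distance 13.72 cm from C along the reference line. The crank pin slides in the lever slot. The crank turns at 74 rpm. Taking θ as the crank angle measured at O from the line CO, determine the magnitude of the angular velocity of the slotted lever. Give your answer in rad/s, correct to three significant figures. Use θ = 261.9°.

ω = 7.749 rad/s (from 74 rpm).
Crank pin A relative to C: A = (d + r cosθ, r sinθ); lever angle φ = atan2(r sinθ, d + r cosθ).
Differentiating tanφ: φ̇ = rω(d cosθ + r)/(d² + r² + 2dr cosθ).
d² + r² + 2dr cosθ = |CA|² = 0.0200396 m²;  d cosθ + r = +0.039868 m.
|ω_lever| = |0.0592·7.749·+0.039868| / 0.0200396 = 0.91269 rad/s.

0.913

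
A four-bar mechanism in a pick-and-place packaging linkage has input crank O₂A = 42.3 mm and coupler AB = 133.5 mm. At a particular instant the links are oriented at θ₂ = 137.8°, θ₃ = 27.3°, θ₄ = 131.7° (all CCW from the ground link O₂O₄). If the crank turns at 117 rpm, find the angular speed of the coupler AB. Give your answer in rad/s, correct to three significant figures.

0.426

ω₂ = 12.25 rad/s (from 117 rpm).
Differentiating the loop-closure r₂e^{iθ₂}+r₃e^{iθ₃}=r₁+r₄e^{iθ₄} gives r₂ω₂e^{iθ₂}+r₃ω₃e^{iθ₃}=r₄ω₄e^{iθ₄}.
Eliminating the other unknown: ω₃ = r₂ω₂ sin(θ₄−θ₂) / [r₃ sin(θ₃−θ₄)].
Numerator sine = -0.10626; denominator sine = -0.96858.
Result = 0.0423·12.25·(-0.10626) / (0.1335·(-0.96858)) = +0.42592 rad/s; magnitude 0.42592 rad/s.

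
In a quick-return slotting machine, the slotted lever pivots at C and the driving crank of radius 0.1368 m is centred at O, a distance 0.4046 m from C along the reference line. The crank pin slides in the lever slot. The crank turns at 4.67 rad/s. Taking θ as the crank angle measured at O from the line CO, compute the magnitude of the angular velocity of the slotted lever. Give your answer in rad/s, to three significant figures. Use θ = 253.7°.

0.0981

ω = 4.67 rad/s
Crank pin A relative to C: A = (d + r cosθ, r sinθ); lever angle φ = atan2(r sinθ, d + r cosθ).
Differentiating tanφ: φ̇ = rω(d cosθ + r)/(d² + r² + 2dr cosθ).
d² + r² + 2dr cosθ = |CA|² = 0.151346 m²;  d cosθ + r = +0.023242 m.
|ω_lever| = |0.1368·4.67·+0.023242| / 0.151346 = 0.098109 rad/s.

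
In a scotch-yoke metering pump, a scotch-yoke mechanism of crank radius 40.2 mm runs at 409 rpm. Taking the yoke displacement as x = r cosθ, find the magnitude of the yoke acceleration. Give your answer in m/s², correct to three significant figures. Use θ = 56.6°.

ω = 42.83 rad/s (from 409 rpm).
x = r cosθ ⇒ ẍ = −rω² cosθ (ω constant).
|a| = rω²|cosθ| = 0.0402·(42.83)²·|cos 56.6°| = 40.595 m/s².

40.6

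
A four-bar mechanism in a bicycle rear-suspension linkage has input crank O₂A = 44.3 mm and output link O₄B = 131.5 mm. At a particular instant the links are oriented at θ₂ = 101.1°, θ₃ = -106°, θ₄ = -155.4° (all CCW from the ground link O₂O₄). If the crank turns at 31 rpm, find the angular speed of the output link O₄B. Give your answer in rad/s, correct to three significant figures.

0.656

ω₂ = 3.246 rad/s (from 31 rpm).
Differentiating the loop-closure r₂e^{iθ₂}+r₃e^{iθ₃}=r₁+r₄e^{iθ₄} gives r₂ω₂e^{iθ₂}+r₃ω₃e^{iθ₃}=r₄ω₄e^{iθ₄}.
Eliminating the other unknown: ω₄ = r₂ω₂ sin(θ₂−θ₃) / [r₄ sin(θ₄−θ₃)].
Numerator sine = -0.45554; denominator sine = -0.75927.
Result = 0.0443·3.246·(-0.45554) / (0.1315·(-0.75927)) = +0.65615 rad/s; magnitude 0.65615 rad/s.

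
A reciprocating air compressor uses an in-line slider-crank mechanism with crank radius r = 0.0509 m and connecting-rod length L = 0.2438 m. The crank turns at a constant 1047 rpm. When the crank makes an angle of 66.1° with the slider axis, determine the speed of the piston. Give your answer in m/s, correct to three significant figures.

5.54

ω = 2π·1047/60 = 109.6 rad/s
For an in-line slider-crank, x = r cosθ + √(L² − r² sin²θ), so v = −rω sinθ·[1 + r cosθ/√(L² − r² sin²θ)].
With r = 0.0509 m, L = 0.2438 m, θ = 66.1°: √(L² − r² sin²θ) = 0.23932 m.
v = −0.0509·109.6·0.91425·[1 + 0.0509·0.40514/0.23932] = -5.5419 m/s.
|v| = 5.5419 m/s.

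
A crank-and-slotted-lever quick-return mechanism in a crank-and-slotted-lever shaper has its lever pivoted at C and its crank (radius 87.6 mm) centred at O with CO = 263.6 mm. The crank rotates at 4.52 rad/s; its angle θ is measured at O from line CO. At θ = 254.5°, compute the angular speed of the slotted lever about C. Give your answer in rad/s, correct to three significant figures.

0.105

ω = 4.52 rad/s
Crank pin A relative to C: A = (d + r cosθ, r sinθ); lever angle φ = atan2(r sinθ, d + r cosθ).
Differentiating tanφ: φ̇ = rω(d cosθ + r)/(d² + r² + 2dr cosθ).
d² + r² + 2dr cosθ = |CA|² = 0.0648169 m²;  d cosθ + r = +0.017156 m.
|ω_lever| = |0.0876·4.52·+0.017156| / 0.0648169 = 0.1048 rad/s.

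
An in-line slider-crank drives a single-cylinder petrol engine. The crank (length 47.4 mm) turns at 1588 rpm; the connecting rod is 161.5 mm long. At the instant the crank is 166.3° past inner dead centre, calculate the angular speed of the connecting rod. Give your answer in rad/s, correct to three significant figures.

47.5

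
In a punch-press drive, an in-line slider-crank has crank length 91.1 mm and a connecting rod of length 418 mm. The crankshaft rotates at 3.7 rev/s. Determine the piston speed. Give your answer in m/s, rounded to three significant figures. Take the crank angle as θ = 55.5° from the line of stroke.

ω = 2π·3.7 = 23.25 rad/s
For an in-line slider-crank, x = r cosθ + √(L² − r² sin²θ), so v = −rω sinθ·[1 + r cosθ/√(L² − r² sin²θ)].
With r = 0.0911 m, L = 0.418 m, θ = 55.5°: √(L² − r² sin²θ) = 0.4112 m.
v = −0.0911·23.25·0.82413·[1 + 0.0911·0.56641/0.4112] = -1.9644 m/s.
|v| = 1.9644 m/s.

1.96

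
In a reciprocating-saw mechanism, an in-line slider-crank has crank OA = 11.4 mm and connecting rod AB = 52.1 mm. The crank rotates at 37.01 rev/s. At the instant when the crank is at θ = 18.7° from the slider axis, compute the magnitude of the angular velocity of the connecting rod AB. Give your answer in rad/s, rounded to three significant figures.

48.3

ω = 232.5 rad/s (converted from 37.01 rev/s).
The rod makes angle φ with the slider axis where L sinφ = r sinθ; differentiating, L cosφ·φ̇ = r ω cosθ.
L cosφ = √(L² − r² sin²θ) = 0.051972 m.
|ω_rod| = r ω |cosθ| / √(L² − r² sin²θ) = 0.0114·232.5·0.94721/0.051972 = 48.315 rad/s.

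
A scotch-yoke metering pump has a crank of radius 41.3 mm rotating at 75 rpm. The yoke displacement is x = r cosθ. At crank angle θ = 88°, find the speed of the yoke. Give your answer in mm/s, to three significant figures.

ω = 7.854 rad/s (from 75 rpm).
x = r cosθ ⇒ ẋ = −rω sinθ.
|v| = rω|sinθ| = 0.0413·7.854·|sin 88°| = 0.32417 m/s = 324.17 mm/s.

324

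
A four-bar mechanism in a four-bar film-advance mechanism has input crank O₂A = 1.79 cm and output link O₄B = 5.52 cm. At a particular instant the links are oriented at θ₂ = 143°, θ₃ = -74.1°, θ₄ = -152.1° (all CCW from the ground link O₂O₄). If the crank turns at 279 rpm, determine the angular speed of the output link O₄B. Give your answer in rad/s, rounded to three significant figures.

5.84

ω₂ = 29.22 rad/s (from 279 rpm).
Differentiating the loop-closure r₂e^{iθ₂}+r₃e^{iθ₃}=r₁+r₄e^{iθ₄} gives r₂ω₂e^{iθ₂}+r₃ω₃e^{iθ₃}=r₄ω₄e^{iθ₄}.
Eliminating the other unknown: ω₄ = r₂ω₂ sin(θ₂−θ₃) / [r₄ sin(θ₄−θ₃)].
Numerator sine = -0.60321; denominator sine = -0.97815.
Result = 0.0179·29.22·(-0.60321) / (0.0552·(-0.97815)) = +5.8426 rad/s; magnitude 5.8426 rad/s.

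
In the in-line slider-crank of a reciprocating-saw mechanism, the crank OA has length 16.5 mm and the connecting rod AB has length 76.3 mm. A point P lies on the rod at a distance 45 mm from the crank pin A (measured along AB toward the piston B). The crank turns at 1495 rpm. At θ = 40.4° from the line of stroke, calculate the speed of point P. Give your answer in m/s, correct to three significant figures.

2.01

ω = 156.6 rad/s.  Crank-pin speed |V_A| = rω = 2.5832 m/s, perpendicular to OA.
Rod angle: sinφ = −(r/L) sinθ ⇒ φ = -8.057°; ω_rod = −rω cosθ/√(L²−r²sin²θ) = -26.039 rad/s.
V_P = V_A + ω_rod × AP, with AP = 0.045 m along the rod.
Components: V_Px = −rω sinθ − a·ω_rod·sinφ = -1.8384 m/s;  V_Py = rω cosθ + a·ω_rod·cosφ = +0.80698 m/s.
|V_P| = √(V_Px² + V_Py²) = 2.0078 m/s.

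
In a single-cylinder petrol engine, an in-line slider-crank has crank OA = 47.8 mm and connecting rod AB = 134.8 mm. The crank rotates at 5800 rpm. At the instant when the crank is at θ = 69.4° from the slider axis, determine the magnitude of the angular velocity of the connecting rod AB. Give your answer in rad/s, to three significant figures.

80.3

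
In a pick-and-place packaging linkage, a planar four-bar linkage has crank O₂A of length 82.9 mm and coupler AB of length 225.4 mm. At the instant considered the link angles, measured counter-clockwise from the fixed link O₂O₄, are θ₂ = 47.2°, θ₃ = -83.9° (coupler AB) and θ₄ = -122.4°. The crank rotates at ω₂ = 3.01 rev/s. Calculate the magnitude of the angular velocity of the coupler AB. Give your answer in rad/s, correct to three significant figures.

ω₂ = 18.91 rad/s (from 3.01 rev/s).
Differentiating the loop-closure r₂e^{iθ₂}+r₃e^{iθ₃}=r₁+r₄e^{iθ₄} gives r₂ω₂e^{iθ₂}+r₃ω₃e^{iθ₃}=r₄ω₄e^{iθ₄}.
Eliminating the other unknown: ω₃ = r₂ω₂ sin(θ₄−θ₂) / [r₃ sin(θ₃−θ₄)].
Numerator sine = -0.18052; denominator sine = +0.62251.
Result = 0.0829·18.91·(-0.18052) / (0.2254·(+0.62251)) = -2.0171 rad/s; magnitude 2.0171 rad/s.

2.02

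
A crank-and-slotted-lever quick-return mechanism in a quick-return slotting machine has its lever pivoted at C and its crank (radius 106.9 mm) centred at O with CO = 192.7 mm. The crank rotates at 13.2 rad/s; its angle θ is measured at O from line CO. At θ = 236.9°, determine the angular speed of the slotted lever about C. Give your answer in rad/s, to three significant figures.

0.0902

ω = 13.2 rad/s
Crank pin A relative to C: A = (d + r cosθ, r sinθ); lever angle φ = atan2(r sinθ, d + r cosθ).
Differentiating tanφ: φ̇ = rω(d cosθ + r)/(d² + r² + 2dr cosθ).
d² + r² + 2dr cosθ = |CA|² = 0.0260619 m²;  d cosθ + r = +0.0016662 m.
|ω_lever| = |0.1069·13.2·+0.0016662| / 0.0260619 = 0.090211 rad/s.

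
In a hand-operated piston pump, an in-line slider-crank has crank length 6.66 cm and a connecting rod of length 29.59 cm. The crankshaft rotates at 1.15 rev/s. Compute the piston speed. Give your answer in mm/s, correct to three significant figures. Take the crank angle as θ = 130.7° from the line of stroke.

ω = 2π·1.15 = 7.226 rad/s
For an in-line slider-crank, x = r cosθ + √(L² − r² sin²θ), so v = −rω sinθ·[1 + r cosθ/√(L² − r² sin²θ)].
With r = 0.0666 m, L = 0.2959 m, θ = 130.7°: √(L² − r² sin²θ) = 0.29156 m.
v = −0.0666·7.226·0.75813·[1 + 0.0666·-0.65210/0.29156] = -0.31049 m/s.
|v| = 0.31049 m/s = 310.49 mm/s.

310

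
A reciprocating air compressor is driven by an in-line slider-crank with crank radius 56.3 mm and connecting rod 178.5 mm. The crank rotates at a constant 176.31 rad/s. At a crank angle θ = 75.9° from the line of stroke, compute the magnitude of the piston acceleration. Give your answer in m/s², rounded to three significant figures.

ω = 176.3 rad/s
x(θ) = r cosθ + √(L² − r² sin²θ); with ω constant, a = ω²·d²x/dθ².
d²x/dθ² = −r cosθ − r²(cos2θ)/√u − r⁴ sin²2θ/(4u^{3/2}),  u = L² − r² sin²θ = 0.0288807 m².
Substituting r = 0.0563 m, L = 0.1785 m, θ = 75.9°: d²x/dθ² = +0.0026078 m.
a = ω²·d²x/dθ² = (176.3)²·(+0.0026078) = +81.064 m/s²;  |a| = 81.064 m/s².

81.1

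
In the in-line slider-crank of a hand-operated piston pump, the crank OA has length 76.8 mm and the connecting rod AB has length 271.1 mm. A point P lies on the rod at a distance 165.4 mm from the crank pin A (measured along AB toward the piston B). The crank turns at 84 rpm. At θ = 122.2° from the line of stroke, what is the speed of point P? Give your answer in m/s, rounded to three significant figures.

0.536

ω = 8.796 rad/s.  Crank-pin speed |V_A| = rω = 0.67557 m/s, perpendicular to OA.
Rod angle: sinφ = −(r/L) sinθ ⇒ φ = -13.870°; ω_rod = −rω cosθ/√(L²−r²sin²θ) = +1.3678 rad/s.
V_P = V_A + ω_rod × AP, with AP = 0.1654 m along the rod.
Components: V_Px = −rω sinθ − a·ω_rod·sinφ = -0.51743 m/s;  V_Py = rω cosθ + a·ω_rod·cosφ = -0.14036 m/s.
|V_P| = √(V_Px² + V_Py²) = 0.53613 m/s.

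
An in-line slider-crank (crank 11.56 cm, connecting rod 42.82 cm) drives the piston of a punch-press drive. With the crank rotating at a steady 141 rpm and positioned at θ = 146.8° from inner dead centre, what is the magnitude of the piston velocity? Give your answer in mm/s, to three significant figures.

721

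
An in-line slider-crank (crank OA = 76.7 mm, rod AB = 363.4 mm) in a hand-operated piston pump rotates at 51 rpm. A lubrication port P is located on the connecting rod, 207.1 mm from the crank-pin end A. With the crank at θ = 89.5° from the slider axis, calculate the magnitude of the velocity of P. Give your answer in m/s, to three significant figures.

0.410

ω = 5.341 rad/s.  Crank-pin speed |V_A| = rω = 0.40963 m/s, perpendicular to OA.
Rod angle: sinφ = −(r/L) sinθ ⇒ φ = -12.184°; ω_rod = −rω cosθ/√(L²−r²sin²θ) = -0.010063 rad/s.
V_P = V_A + ω_rod × AP, with AP = 0.2071 m along the rod.
Components: V_Px = −rω sinθ − a·ω_rod·sinφ = -0.41006 m/s;  V_Py = rω cosθ + a·ω_rod·cosφ = +0.0015375 m/s.
|V_P| = √(V_Px² + V_Py²) = 0.41006 m/s.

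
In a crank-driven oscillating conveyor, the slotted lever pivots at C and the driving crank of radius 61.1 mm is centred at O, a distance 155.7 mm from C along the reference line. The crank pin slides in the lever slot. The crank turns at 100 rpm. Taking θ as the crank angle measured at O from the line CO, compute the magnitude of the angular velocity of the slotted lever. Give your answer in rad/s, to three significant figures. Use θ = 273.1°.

ω = 10.47 rad/s (from 100 rpm).
Crank pin A relative to C: A = (d + r cosθ, r sinθ); lever angle φ = atan2(r sinθ, d + r cosθ).
Differentiating tanφ: φ̇ = rω(d cosθ + r)/(d² + r² + 2dr cosθ).
d² + r² + 2dr cosθ = |CA|² = 0.0290046 m²;  d cosθ + r = +0.06952 m.
|ω_lever| = |0.0611·10.47·+0.06952| / 0.0290046 = 1.5336 rad/s.

1.53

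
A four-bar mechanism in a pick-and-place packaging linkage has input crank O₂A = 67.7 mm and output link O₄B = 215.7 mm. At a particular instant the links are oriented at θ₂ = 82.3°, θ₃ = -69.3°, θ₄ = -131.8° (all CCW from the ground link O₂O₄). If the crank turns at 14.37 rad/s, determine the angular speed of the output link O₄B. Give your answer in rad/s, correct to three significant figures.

2.42

ω₂ = 14.37 rad/s
Differentiating the loop-closure r₂e^{iθ₂}+r₃e^{iθ₃}=r₁+r₄e^{iθ₄} gives r₂ω₂e^{iθ₂}+r₃ω₃e^{iθ₃}=r₄ω₄e^{iθ₄}.
Eliminating the other unknown: ω₄ = r₂ω₂ sin(θ₂−θ₃) / [r₄ sin(θ₄−θ₃)].
Numerator sine = +0.47562; denominator sine = -0.88701.
Result = 0.0677·14.37·(+0.47562) / (0.2157·(-0.88701)) = -2.4184 rad/s; magnitude 2.4184 rad/s.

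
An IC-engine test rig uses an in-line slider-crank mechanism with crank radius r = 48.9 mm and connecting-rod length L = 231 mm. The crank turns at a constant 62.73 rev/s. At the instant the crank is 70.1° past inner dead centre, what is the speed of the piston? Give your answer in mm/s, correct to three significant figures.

ω = 2π·62.7 = 394.1 rad/s
For an in-line slider-crank, x = r cosθ + √(L² − r² sin²θ), so v = −rω sinθ·[1 + r cosθ/√(L² − r² sin²θ)].
With r = 0.0489 m, L = 0.231 m, θ = 70.1°: √(L² − r² sin²θ) = 0.22638 m.
v = −0.0489·394.1·0.94029·[1 + 0.0489·0.34038/0.22638] = -19.455 m/s.
|v| = 19.455 m/s = 19455 mm/s.

19500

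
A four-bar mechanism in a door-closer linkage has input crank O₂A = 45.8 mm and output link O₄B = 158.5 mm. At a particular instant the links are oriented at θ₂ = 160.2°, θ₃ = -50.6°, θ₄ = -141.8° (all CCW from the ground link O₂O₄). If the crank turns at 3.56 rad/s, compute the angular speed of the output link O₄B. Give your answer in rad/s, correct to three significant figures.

ω₂ = 3.56 rad/s
Differentiating the loop-closure r₂e^{iθ₂}+r₃e^{iθ₃}=r₁+r₄e^{iθ₄} gives r₂ω₂e^{iθ₂}+r₃ω₃e^{iθ₃}=r₄ω₄e^{iθ₄}.
Eliminating the other unknown: ω₄ = r₂ω₂ sin(θ₂−θ₃) / [r₄ sin(θ₄−θ₃)].
Numerator sine = -0.51204; denominator sine = -0.99978.
Result = 0.0458·3.56·(-0.51204) / (0.1585·(-0.99978)) = +0.52685 rad/s; magnitude 0.52685 rad/s.

0.527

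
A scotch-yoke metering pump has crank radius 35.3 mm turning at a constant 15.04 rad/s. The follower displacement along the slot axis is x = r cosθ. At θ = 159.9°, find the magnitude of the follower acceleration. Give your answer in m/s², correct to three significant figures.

7.50

ω = 15.04 rad/s
x = r cosθ ⇒ ẍ = −rω² cosθ (ω constant).
|a| = rω²|cosθ| = 0.0353·(15.04)²·|cos 159.9°| = 7.4986 m/s².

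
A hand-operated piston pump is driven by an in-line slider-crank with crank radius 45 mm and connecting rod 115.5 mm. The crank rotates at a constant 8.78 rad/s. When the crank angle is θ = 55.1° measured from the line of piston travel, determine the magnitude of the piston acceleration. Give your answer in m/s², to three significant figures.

ω = 8.78 rad/s
x(θ) = r cosθ + √(L² − r² sin²θ); with ω constant, a = ω²·d²x/dθ².
d²x/dθ² = −r cosθ − r²(cos2θ)/√u − r⁴ sin²2θ/(4u^{3/2}),  u = L² − r² sin²θ = 0.0119781 m².
Substituting r = 0.045 m, L = 0.1155 m, θ = 55.1°: d²x/dθ² = -0.020046 m.
a = ω²·d²x/dθ² = (8.78)²·(-0.020046) = -1.5453 m/s²;  |a| = 1.5453 m/s².

1.55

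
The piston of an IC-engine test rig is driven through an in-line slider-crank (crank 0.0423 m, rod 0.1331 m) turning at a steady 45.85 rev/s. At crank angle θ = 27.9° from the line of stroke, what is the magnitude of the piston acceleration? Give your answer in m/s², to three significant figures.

3760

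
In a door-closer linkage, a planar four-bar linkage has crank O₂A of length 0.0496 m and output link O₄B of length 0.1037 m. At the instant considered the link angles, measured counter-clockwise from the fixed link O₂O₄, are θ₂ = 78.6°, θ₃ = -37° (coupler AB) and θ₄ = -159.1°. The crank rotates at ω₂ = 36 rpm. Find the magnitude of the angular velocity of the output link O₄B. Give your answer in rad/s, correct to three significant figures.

ω₂ = 3.77 rad/s (from 36 rpm).
Differentiating the loop-closure r₂e^{iθ₂}+r₃e^{iθ₃}=r₁+r₄e^{iθ₄} gives r₂ω₂e^{iθ₂}+r₃ω₃e^{iθ₃}=r₄ω₄e^{iθ₄}.
Eliminating the other unknown: ω₄ = r₂ω₂ sin(θ₂−θ₃) / [r₄ sin(θ₄−θ₃)].
Numerator sine = +0.90183; denominator sine = -0.84712.
Result = 0.0496·3.77·(+0.90183) / (0.1037·(-0.84712)) = -1.9196 rad/s; magnitude 1.9196 rad/s.

1.92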